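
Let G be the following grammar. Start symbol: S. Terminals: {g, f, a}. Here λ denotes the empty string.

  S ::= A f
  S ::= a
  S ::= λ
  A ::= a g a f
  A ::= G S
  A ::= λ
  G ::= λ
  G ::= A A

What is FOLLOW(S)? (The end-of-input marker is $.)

{$, a, f}

FIRST(S): from S::=A f we get {a, f}; from S::=a we get {a}; from S::=λ we get {λ}. So FIRST(S) = {λ, a, f}.
FIRST(A): from A::=a g a f we get {a}; from A::=G S we get {λ, a, f}; from A::=λ we get {λ}. So FIRST(A) = {λ, a, f}.
FIRST(G): from G::=λ we get {λ}; from G::=A A we get {λ, a, f}. So FIRST(G) = {λ, a, f}.
FOLLOW(S) includes $ since S is the start symbol.
FOLLOW(S): in A::=G S, the suffix after S is empty, so FOLLOW(S) ⊇ FOLLOW(A) = {a, f}. Thus FOLLOW(S) = {$, a, f}.
FOLLOW(A): in S::=A f, A is followed by f with FIRST {f}; in G::=A A (occurrence 1), A is followed by A with FIRST {λ, a, f}; in G::=A A (occurrence 1), the suffix after A is nullable, so FOLLOW(A) ⊇ FOLLOW(G) = {a, f}; in G::=A A (occurrence 2), the suffix after A is empty, so FOLLOW(A) ⊇ FOLLOW(G) = {a, f}. Thus FOLLOW(A) = {a, f}.
FOLLOW(G): in A::=G S, G is followed by S with FIRST {λ, a, f}; in A::=G S, the suffix after G is nullable, so FOLLOW(G) ⊇ FOLLOW(A) = {a, f}. Thus FOLLOW(G) = {a, f}.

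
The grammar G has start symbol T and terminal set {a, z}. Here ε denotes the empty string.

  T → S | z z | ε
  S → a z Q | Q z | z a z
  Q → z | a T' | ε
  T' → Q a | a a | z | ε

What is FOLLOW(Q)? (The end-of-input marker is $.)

FIRST(Q) = {ε, a, z}
FIRST(S) = {a, z}  (via Q z)
FIRST(T') = {ε, a, z}  (via Q a)
FIRST(T) = {ε, a, z}  (via S)
FOLLOW(T) includes $ since T is the start symbol.
FOLLOW(T): T appears on no right-hand side. Thus FOLLOW(T) = {$}.
FOLLOW(S): in T→S, the suffix after S is empty, so FOLLOW(S) ⊇ FOLLOW(T) = {$}. Thus FOLLOW(S) = {$}.
FOLLOW(Q): in S→a z Q, the suffix after Q is empty, so FOLLOW(Q) ⊇ FOLLOW(S) = {$}; in S→Q z, Q is followed by z with FIRST {z}; in T'→Q a, Q is followed by a with FIRST {a}. Thus FOLLOW(Q) = {$, a, z}.
FOLLOW(T'): in Q→a T', the suffix after T' is empty, so FOLLOW(T') ⊇ FOLLOW(Q) = {$, a, z}. Thus FOLLOW(T') = {$, a, z}.

{$, a, z}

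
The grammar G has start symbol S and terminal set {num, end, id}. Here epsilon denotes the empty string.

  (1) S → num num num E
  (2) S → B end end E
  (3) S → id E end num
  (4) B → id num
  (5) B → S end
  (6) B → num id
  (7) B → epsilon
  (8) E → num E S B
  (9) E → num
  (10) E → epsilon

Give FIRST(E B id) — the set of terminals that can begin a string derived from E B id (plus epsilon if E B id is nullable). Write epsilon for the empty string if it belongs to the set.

FIRST(E) = {epsilon, num}
FIRST(S) = {end, id, num}  (via B end end E)
FIRST(B) = {epsilon, end, id, num}  (via S end)
FIRST(E B id): take FIRST of each symbol in turn, carrying on past any symbol whose FIRST contains epsilon; result {end, id, num}.

{end, id, num}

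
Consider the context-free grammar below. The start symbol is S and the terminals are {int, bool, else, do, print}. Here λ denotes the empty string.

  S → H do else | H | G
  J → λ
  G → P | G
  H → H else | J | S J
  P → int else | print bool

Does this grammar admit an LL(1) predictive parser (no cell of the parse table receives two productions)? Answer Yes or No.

FIRST(S) = {λ, do, else, int, print}
FIRST(J) = {λ}
FIRST(G) = {int, print}
FIRST(H) = {λ, do, else, int, print}
FIRST(P) = {int, print}
FOLLOW(S) = {$, do, else}
FOLLOW(J) = {$, do, else}
FOLLOW(G) = {$, do, else}
FOLLOW(H) = {$, do, else}
FOLLOW(P) = {$, do, else}
Cell M[G, int] receives both G → P and G → G — the grammar is not LL(1).

No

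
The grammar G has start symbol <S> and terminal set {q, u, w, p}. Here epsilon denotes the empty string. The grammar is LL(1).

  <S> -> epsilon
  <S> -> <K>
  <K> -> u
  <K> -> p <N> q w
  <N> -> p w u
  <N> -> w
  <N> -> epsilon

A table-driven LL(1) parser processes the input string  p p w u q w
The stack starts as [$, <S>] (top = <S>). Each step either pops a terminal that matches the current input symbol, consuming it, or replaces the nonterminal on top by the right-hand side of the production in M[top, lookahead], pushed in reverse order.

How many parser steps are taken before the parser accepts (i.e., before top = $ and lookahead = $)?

     Stack        Input          Action
  1  $ <S>        p p w u q w $  expand <S> -> <K>
  2  $ <K>        p p w u q w $  expand <K> -> p <N> q w
  3  $ w q <N> p  p p w u q w $  match p
  4  $ w q <N>    p w u q w $    expand <N> -> p w u
  5  $ w q u w p  p w u q w $    match p
  6  $ w q u w    w u q w $      match w
  7  $ w q u      u q w $        match u
  8  $ w q        q w $          match q
  9  $ w          w $            match w
Accept reached after 9 steps.

9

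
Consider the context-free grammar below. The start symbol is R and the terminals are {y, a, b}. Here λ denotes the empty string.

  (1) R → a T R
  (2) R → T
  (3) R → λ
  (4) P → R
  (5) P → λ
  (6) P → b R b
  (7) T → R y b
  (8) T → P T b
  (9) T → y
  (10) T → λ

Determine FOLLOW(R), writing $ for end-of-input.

FIRST(R): from R→a T R we get {a}; from R→T we get {λ, a, b, y}; from R→λ we get {λ}. So FIRST(R) = {λ, a, b, y}.
FIRST(P): from P→R we get {λ, a, b, y}; from P→λ we get {λ}; from P→b R b we get {b}. So FIRST(P) = {λ, a, b, y}.
FIRST(T): from T→R y b we get {a, b, y}; from T→P T b we get {a, b, y}; from T→y we get {y}; from T→λ we get {λ}. So FIRST(T) = {λ, a, b, y}.
FOLLOW(R) includes $ since R is the start symbol.
FOLLOW(P): in T→P T b, P is followed by T b with FIRST {a, b, y}. Thus FOLLOW(P) = {a, b, y}.
FOLLOW(R): in R→a T R, the suffix after R is empty (adds nothing new); in P→R, the suffix after R is empty, so FOLLOW(R) ⊇ FOLLOW(P) = {a, b, y}; in P→b R b, R is followed by b with FIRST {b}; in T→R y b, R is followed by y b with FIRST {y}. Thus FOLLOW(R) = {$, a, b, y}.
FOLLOW(T): in R→a T R, T is followed by R with FIRST {λ, a, b, y}; in R→a T R, the suffix after T is nullable, so FOLLOW(T) ⊇ FOLLOW(R) = {$, a, b, y}; in R→T, the suffix after T is empty, so FOLLOW(T) ⊇ FOLLOW(R) = {$, a, b, y}; in T→P T b, T is followed by b with FIRST {b}. Thus FOLLOW(T) = {$, a, b, y}.

{$, a, b, y}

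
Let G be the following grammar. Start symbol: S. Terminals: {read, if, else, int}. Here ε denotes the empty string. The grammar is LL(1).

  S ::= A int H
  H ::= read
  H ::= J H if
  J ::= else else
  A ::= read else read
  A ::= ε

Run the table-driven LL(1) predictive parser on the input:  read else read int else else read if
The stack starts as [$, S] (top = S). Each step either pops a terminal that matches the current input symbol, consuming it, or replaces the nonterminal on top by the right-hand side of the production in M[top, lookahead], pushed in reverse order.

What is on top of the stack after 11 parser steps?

read

      Stack                   Input                                   Action
   1  $ S                     read else read int else else read if $  expand S ::= A int H
   2  $ H int A               read else read int else else read if $  expand A ::= read else read
   3  $ H int read else read  read else read int else else read if $  match read
   4  $ H int read else       else read int else else read if $       match else
   5  $ H int read            read int else else read if $            match read
   6  $ H int                 int else else read if $                 match int
   7  $ H                     else else read if $                     expand H ::= J H if
   8  $ if H J                else else read if $                     expand J ::= else else
   9  $ if H else else        else else read if $                     match else
  10  $ if H else             else read if $                          match else
  11  $ if H                  read if $                               expand H ::= read
Stack after step 11: $ if read (top = read).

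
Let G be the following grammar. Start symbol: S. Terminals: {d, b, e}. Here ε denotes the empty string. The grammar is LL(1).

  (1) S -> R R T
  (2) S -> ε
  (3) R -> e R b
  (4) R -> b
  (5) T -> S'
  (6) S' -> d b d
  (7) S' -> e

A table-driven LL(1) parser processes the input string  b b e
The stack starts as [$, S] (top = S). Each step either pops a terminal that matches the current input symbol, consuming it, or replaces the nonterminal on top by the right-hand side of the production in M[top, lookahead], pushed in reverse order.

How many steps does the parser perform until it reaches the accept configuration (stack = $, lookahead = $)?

step 1: stack=$ S  input=b b e $  — expand S -> R R T
step 2: stack=$ T R R  input=b b e $  — expand R -> b
step 3: stack=$ T R b  input=b b e $  — match b
step 4: stack=$ T R  input=b e $  — expand R -> b
step 5: stack=$ T b  input=b e $  — match b
step 6: stack=$ T  input=e $  — expand T -> S'
step 7: stack=$ S'  input=e $  — expand S' -> e
step 8: stack=$ e  input=e $  — match e
Accept reached after 8 steps.

8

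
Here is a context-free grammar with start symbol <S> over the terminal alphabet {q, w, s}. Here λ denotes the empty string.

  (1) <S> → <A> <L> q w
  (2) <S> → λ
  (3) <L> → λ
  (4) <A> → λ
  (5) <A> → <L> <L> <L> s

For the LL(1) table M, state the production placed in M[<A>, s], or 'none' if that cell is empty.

FIRST(<L>): from <L>→λ we get {λ}. So FIRST(<L>) = {λ}.
FIRST(<A>): from <A>→λ we get {λ}; from <A>→<L> <L> <L> s we get {s}. So FIRST(<A>) = {λ, s}.
FIRST(<S>): from <S>→<A> <L> q w we get {q, s}; from <S>→λ we get {λ}. So FIRST(<S>) = {λ, q, s}.
FOLLOW(<S>) includes $ since <S> is the start symbol.
FOLLOW(<A>): in <S>→<A> <L> q w, <A> is followed by <L> q w with FIRST {q}. Thus FOLLOW(<A>) = {q}.
For <A> → λ: FIRST(λ) = {λ}, so it goes in M[<A>, t] for t ∈ {}; since λ ∈ FIRST, also for every t ∈ FOLLOW(<A>) = {q}.
For <A> → <L> <L> <L> s: FIRST(<L> <L> <L> s) = {s}, so it goes in M[<A>, t] for t ∈ {s}.

<A> → <L> <L> <L> s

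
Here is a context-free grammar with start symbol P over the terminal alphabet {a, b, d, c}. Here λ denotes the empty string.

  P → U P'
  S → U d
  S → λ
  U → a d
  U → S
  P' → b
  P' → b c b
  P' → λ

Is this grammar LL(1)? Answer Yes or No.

No

FIRST(P) = {λ, a, b, d}
FIRST(S) = {λ, a, d}
FIRST(U) = {λ, a, d}
FIRST(P') = {λ, b}
FOLLOW(P) = {$}
FOLLOW(S) = {$, b, d}
FOLLOW(U) = {$, b, d}
FOLLOW(P') = {$}
Cell M[P', b] receives both P' → b and P' → b c b — the grammar is not LL(1).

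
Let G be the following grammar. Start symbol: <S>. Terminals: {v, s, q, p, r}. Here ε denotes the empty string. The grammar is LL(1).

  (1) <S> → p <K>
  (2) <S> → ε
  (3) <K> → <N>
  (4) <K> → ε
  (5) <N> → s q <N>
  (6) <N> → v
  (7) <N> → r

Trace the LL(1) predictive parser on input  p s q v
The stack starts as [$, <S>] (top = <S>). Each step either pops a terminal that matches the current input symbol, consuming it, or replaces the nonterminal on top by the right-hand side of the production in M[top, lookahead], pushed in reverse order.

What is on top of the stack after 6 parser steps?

<N>

step 1: stack=$ <S>  input=p s q v $  — expand <S> → p <K>
step 2: stack=$ <K> p  input=p s q v $  — match p
step 3: stack=$ <K>  input=s q v $  — expand <K> → <N>
step 4: stack=$ <N>  input=s q v $  — expand <N> → s q <N>
step 5: stack=$ <N> q s  input=s q v $  — match s
step 6: stack=$ <N> q  input=q v $  — match q
Stack after step 6: $ <N> (top = <N>).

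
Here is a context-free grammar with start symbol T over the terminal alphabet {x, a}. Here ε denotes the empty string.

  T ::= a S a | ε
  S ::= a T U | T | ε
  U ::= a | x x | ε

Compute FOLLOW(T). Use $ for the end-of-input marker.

{$, a, x}

FIRST(T): from T::=a S a we get {a}; from T::=ε we get {ε}. So FIRST(T) = {ε, a}.
FIRST(U): from U::=a we get {a}; from U::=x x we get {x}; from U::=ε we get {ε}. So FIRST(U) = {ε, a, x}.
FIRST(S): from S::=a T U we get {a}; from S::=T we get {ε, a}; from S::=ε we get {ε}. So FIRST(S) = {ε, a}.
FOLLOW(T) includes $ since T is the start symbol.
FOLLOW(S): in T::=a S a, S is followed by a with FIRST {a}. Thus FOLLOW(S) = {a}.
FOLLOW(T): in S::=a T U, T is followed by U with FIRST {ε, a, x}; in S::=a T U, the suffix after T is nullable, so FOLLOW(T) ⊇ FOLLOW(S) = {a}; in S::=T, the suffix after T is empty, so FOLLOW(T) ⊇ FOLLOW(S) = {a}. Thus FOLLOW(T) = {$, a, x}.
FOLLOW(U): in S::=a T U, the suffix after U is empty, so FOLLOW(U) ⊇ FOLLOW(S) = {a}. Thus FOLLOW(U) = {a}.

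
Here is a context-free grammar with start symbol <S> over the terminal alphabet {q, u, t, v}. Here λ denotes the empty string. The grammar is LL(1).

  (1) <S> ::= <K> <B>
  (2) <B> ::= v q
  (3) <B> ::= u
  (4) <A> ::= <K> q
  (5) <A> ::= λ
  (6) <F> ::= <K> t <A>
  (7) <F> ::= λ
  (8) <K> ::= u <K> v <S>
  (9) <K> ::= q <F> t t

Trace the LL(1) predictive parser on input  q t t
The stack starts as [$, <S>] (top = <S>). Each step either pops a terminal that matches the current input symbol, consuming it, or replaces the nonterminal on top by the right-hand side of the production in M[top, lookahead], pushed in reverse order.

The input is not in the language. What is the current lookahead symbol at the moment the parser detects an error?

step 1: stack=$ <S>  input=q t t $  — expand <S> ::= <K> <B>
step 2: stack=$ <B> <K>  input=q t t $  — expand <K> ::= q <F> t t
step 3: stack=$ <B> t t <F> q  input=q t t $  — match q
step 4: stack=$ <B> t t <F>  input=t t $  — expand <F> ::= λ
step 5: stack=$ <B> t t  input=t t $  — match t
step 6: stack=$ <B> t  input=t $  — match t
step 7: stack=$ <B>  input=$  — error: M[<B>, $] is empty

$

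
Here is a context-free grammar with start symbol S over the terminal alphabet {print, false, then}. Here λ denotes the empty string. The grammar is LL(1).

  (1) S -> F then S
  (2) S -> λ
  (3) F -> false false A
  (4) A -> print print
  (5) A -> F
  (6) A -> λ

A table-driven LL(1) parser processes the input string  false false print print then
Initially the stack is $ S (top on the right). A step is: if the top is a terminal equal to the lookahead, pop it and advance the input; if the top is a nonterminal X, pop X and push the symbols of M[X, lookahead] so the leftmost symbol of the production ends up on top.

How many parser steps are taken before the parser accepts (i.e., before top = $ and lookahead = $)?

9

     Stack                   Input                           Action
  1  $ S                     false false print print then $  expand S -> F then S
  2  $ S then F              false false print print then $  expand F -> false false A
  3  $ S then A false false  false false print print then $  match false
  4  $ S then A false        false print print then $        match false
  5  $ S then A              print print then $              expand A -> print print
  6  $ S then print print    print print then $              match print
  7  $ S then print          print then $                    match print
  8  $ S then                then $                          match then
  9  $ S                     $                               expand S -> λ
Accept reached after 9 steps.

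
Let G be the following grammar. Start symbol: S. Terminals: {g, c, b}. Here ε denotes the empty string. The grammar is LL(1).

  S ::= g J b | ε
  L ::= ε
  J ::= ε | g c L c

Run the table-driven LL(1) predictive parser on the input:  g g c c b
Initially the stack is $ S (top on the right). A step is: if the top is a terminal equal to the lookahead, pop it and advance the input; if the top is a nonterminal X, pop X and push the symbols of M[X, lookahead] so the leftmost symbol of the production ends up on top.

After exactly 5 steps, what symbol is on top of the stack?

     Stack        Input        Action
  1  $ S          g g c c b $  expand S ::= g J b
  2  $ b J g      g g c c b $  match g
  3  $ b J        g c c b $    expand J ::= g c L c
  4  $ b c L c g  g c c b $    match g
  5  $ b c L c    c c b $      match c
Stack after step 5: $ b c L (top = L).

L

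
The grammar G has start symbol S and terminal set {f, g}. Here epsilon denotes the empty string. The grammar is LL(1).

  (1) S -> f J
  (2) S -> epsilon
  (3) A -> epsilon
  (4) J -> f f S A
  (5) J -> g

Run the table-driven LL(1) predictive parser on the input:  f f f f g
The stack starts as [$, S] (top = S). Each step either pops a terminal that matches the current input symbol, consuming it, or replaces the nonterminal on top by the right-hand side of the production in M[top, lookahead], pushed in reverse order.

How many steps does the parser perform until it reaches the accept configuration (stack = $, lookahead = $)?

step 1: stack=$ S  input=f f f f g $  — expand S -> f J
step 2: stack=$ J f  input=f f f f g $  — match f
step 3: stack=$ J  input=f f f g $  — expand J -> f f S A
step 4: stack=$ A S f f  input=f f f g $  — match f
step 5: stack=$ A S f  input=f f g $  — match f
step 6: stack=$ A S  input=f g $  — expand S -> f J
step 7: stack=$ A J f  input=f g $  — match f
step 8: stack=$ A J  input=g $  — expand J -> g
step 9: stack=$ A g  input=g $  — match g
step 10: stack=$ A  input=$  — expand A -> epsilon
Accept reached after 10 steps.

10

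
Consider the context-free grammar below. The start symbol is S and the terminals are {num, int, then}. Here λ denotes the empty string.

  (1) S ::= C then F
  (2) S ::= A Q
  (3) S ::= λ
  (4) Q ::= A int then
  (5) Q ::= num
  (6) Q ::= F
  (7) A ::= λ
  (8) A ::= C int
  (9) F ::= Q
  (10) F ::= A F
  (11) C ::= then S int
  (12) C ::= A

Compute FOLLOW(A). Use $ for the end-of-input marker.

{int, num, then}

FIRST(S) = {λ, int, num, then}  (via C then F, A Q)
FIRST(Q) = {int, num, then}  (via A int then, F)
FIRST(A) = {λ, int, then}  (via C int)
FIRST(F) = {int, num, then}  (via Q, A F)
FIRST(C) = {λ, int, then}  (via A)
FOLLOW(S) includes $ since S is the start symbol.
FOLLOW(S): in C::=then S int, S is followed by int with FIRST {int}. Thus FOLLOW(S) = {$, int}.
FOLLOW(C): in S::=C then F, C is followed by then F with FIRST {then}; in A::=C int, C is followed by int with FIRST {int}. Thus FOLLOW(C) = {int, then}.
FOLLOW(A): in S::=A Q, A is followed by Q with FIRST {int, num, then}; in Q::=A int then, A is followed by int then with FIRST {int}; in F::=A F, A is followed by F with FIRST {int, num, then}; in C::=A, the suffix after A is empty, so FOLLOW(A) ⊇ FOLLOW(C) = {int, then}. Thus FOLLOW(A) = {int, num, then}.
FOLLOW(Q): in S::=A Q, the suffix after Q is empty, so FOLLOW(Q) ⊇ FOLLOW(S) = {$, int}; in F::=Q, the suffix after Q is empty, so FOLLOW(Q) ⊇ FOLLOW(F) = {$, int}. Thus FOLLOW(Q) = {$, int}.
FOLLOW(F): in S::=C then F, the suffix after F is empty, so FOLLOW(F) ⊇ FOLLOW(S) = {$, int}; in Q::=F, the suffix after F is empty, so FOLLOW(F) ⊇ FOLLOW(Q) = {$, int}; in F::=A F, the suffix after F is empty (adds nothing new). Thus FOLLOW(F) = {$, int}.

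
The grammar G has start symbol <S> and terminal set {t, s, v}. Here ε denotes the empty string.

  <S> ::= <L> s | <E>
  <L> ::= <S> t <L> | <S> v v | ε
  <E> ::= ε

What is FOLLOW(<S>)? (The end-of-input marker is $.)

{$, t, v}

FIRST(<E>) = {ε}
FIRST(<S>) = {ε, s, t, v}  (via <L> s, <E>)
FIRST(<L>) = {ε, s, t, v}  (via <S> t <L>, <S> v v)
FOLLOW(<S>) includes $ since <S> is the start symbol.
FOLLOW(<S>): in <L>::=<S> t <L>, <S> is followed by t <L> with FIRST {t}; in <L>::=<S> v v, <S> is followed by v v with FIRST {v}. Thus FOLLOW(<S>) = {$, t, v}.
FOLLOW(<L>): in <S>::=<L> s, <L> is followed by s with FIRST {s}; in <L>::=<S> t <L>, the suffix after <L> is empty (adds nothing new). Thus FOLLOW(<L>) = {s}.
FOLLOW(<E>): in <S>::=<E>, the suffix after <E> is empty, so FOLLOW(<E>) ⊇ FOLLOW(<S>) = {$, t, v}. Thus FOLLOW(<E>) = {$, t, v}.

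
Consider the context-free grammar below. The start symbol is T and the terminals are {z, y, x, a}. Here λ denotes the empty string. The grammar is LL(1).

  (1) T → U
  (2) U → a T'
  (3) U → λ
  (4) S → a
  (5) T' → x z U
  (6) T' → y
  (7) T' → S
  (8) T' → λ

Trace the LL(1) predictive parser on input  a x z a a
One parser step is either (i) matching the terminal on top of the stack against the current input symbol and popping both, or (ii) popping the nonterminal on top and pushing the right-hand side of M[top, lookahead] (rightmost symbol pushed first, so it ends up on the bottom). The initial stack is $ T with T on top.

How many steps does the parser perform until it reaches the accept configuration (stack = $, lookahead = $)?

11

step 1: stack=$ T  input=a x z a a $  — expand T → U
step 2: stack=$ U  input=a x z a a $  — expand U → a T'
step 3: stack=$ T' a  input=a x z a a $  — match a
step 4: stack=$ T'  input=x z a a $  — expand T' → x z U
step 5: stack=$ U z x  input=x z a a $  — match x
step 6: stack=$ U z  input=z a a $  — match z
step 7: stack=$ U  input=a a $  — expand U → a T'
step 8: stack=$ T' a  input=a a $  — match a
step 9: stack=$ T'  input=a $  — expand T' → S
step 10: stack=$ S  input=a $  — expand S → a
step 11: stack=$ a  input=a $  — match a
Accept reached after 11 steps.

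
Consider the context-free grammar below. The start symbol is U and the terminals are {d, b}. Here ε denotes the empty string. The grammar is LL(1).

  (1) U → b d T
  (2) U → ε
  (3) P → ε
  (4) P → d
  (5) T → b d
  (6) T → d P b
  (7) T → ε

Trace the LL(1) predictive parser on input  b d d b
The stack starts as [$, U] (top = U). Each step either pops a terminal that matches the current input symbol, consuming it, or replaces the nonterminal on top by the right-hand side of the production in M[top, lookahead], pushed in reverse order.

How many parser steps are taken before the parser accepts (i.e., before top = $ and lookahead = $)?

7

     Stack    Input      Action
  1  $ U      b d d b $  expand U → b d T
  2  $ T d b  b d d b $  match b
  3  $ T d    d d b $    match d
  4  $ T      d b $      expand T → d P b
  5  $ b P d  d b $      match d
  6  $ b P    b $        expand P → ε
  7  $ b      b $        match b
Accept reached after 7 steps.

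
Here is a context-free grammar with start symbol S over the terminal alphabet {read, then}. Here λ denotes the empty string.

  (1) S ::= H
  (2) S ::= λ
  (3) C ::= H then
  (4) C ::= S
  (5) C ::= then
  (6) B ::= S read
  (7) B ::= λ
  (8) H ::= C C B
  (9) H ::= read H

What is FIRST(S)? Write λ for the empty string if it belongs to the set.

{λ, read, then}

FIRST(S) = {λ, read, then}  (via H)
FIRST(B) = {λ, read, then}  (via S read)
FIRST(C) = {λ, read, then}  (via H then, S)
FIRST(H) = {λ, read, then}  (via C C B)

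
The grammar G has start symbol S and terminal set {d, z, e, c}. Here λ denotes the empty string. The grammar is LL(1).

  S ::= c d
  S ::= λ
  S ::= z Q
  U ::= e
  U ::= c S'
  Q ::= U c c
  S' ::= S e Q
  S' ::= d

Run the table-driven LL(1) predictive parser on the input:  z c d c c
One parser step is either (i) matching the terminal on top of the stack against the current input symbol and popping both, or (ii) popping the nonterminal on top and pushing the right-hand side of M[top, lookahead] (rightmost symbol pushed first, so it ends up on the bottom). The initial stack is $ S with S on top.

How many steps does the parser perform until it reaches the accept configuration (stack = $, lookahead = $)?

9

step 1: stack=$ S  input=z c d c c $  — expand S ::= z Q
step 2: stack=$ Q z  input=z c d c c $  — match z
step 3: stack=$ Q  input=c d c c $  — expand Q ::= U c c
step 4: stack=$ c c U  input=c d c c $  — expand U ::= c S'
step 5: stack=$ c c S' c  input=c d c c $  — match c
step 6: stack=$ c c S'  input=d c c $  — expand S' ::= d
step 7: stack=$ c c d  input=d c c $  — match d
step 8: stack=$ c c  input=c c $  — match c
step 9: stack=$ c  input=c $  — match c
Accept reached after 9 steps.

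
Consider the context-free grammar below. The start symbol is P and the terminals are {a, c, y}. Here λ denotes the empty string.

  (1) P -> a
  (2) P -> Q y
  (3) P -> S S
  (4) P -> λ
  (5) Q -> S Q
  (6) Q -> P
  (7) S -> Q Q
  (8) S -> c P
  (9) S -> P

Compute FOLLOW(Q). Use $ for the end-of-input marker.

FIRST(P): from P->a we get {a}; from P->Q y we get {a, c, y}; from P->S S we get {λ, a, c, y}; from P->λ we get {λ}. So FIRST(P) = {λ, a, c, y}.
FIRST(Q): from Q->S Q we get {λ, a, c, y}; from Q->P we get {λ, a, c, y}. So FIRST(Q) = {λ, a, c, y}.
FIRST(S): from S->Q Q we get {λ, a, c, y}; from S->c P we get {c}; from S->P we get {λ, a, c, y}. So FIRST(S) = {λ, a, c, y}.
FOLLOW(P) includes $ since P is the start symbol.
FOLLOW(P): in Q->P, the suffix after P is empty, so FOLLOW(P) ⊇ FOLLOW(Q) = {$, a, c, y}; in S->c P, the suffix after P is empty, so FOLLOW(P) ⊇ FOLLOW(S) = {$, a, c, y}; in S->P, the suffix after P is empty, so FOLLOW(P) ⊇ FOLLOW(S) = {$, a, c, y}. Thus FOLLOW(P) = {$, a, c, y}.
FOLLOW(Q): in P->Q y, Q is followed by y with FIRST {y}; in Q->S Q, the suffix after Q is empty (adds nothing new); in S->Q Q (occurrence 1), Q is followed by Q with FIRST {λ, a, c, y}; in S->Q Q (occurrence 1), the suffix after Q is nullable, so FOLLOW(Q) ⊇ FOLLOW(S) = {$, a, c, y}; in S->Q Q (occurrence 2), the suffix after Q is empty, so FOLLOW(Q) ⊇ FOLLOW(S) = {$, a, c, y}. Thus FOLLOW(Q) = {$, a, c, y}.
FOLLOW(S): in P->S S (occurrence 1), S is followed by S with FIRST {λ, a, c, y}; in P->S S (occurrence 1), the suffix after S is nullable, so FOLLOW(S) ⊇ FOLLOW(P) = {$, a, c, y}; in P->S S (occurrence 2), the suffix after S is empty, so FOLLOW(S) ⊇ FOLLOW(P) = {$, a, c, y}; in Q->S Q, S is followed by Q with FIRST {λ, a, c, y}; in Q->S Q, the suffix after S is nullable, so FOLLOW(S) ⊇ FOLLOW(Q) = {$, a, c, y}. Thus FOLLOW(S) = {$, a, c, y}.

{$, a, c, y}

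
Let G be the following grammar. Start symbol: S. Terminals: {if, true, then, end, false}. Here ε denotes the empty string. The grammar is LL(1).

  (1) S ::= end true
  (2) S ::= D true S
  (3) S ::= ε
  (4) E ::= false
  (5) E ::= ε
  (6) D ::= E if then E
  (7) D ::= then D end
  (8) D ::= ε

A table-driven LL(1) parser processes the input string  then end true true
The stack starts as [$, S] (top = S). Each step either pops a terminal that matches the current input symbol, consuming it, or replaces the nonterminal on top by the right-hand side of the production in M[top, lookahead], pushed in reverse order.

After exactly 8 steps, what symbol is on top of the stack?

true

     Stack                Input                 Action
  1  $ S                  then end true true $  expand S ::= D true S
  2  $ S true D           then end true true $  expand D ::= then D end
  3  $ S true end D then  then end true true $  match then
  4  $ S true end D       end true true $       expand D ::= ε
  5  $ S true end         end true true $       match end
  6  $ S true             true true $           match true
  7  $ S                  true $                expand S ::= D true S
  8  $ S true D           true $                expand D ::= ε
Stack after step 8: $ S true (top = true).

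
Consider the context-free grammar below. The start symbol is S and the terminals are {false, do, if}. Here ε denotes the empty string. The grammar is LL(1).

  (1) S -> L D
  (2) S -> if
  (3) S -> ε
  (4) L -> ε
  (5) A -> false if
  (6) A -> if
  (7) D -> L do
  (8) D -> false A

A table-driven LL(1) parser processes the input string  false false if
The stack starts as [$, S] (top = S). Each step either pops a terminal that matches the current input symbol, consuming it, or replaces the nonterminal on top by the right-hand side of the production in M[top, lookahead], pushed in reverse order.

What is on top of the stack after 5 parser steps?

     Stack      Input             Action
  1  $ S        false false if $  expand S -> L D
  2  $ D L      false false if $  expand L -> ε
  3  $ D        false false if $  expand D -> false A
  4  $ A false  false false if $  match false
  5  $ A        false if $        expand A -> false if
Stack after step 5: $ if false (top = false).

false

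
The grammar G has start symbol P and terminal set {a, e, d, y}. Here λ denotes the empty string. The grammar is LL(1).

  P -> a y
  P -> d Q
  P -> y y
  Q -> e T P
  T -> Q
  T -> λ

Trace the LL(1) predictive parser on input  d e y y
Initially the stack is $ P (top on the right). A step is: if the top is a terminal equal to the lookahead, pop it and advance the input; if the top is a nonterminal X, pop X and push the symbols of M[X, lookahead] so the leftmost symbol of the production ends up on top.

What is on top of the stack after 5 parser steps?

     Stack    Input      Action
  1  $ P      d e y y $  expand P -> d Q
  2  $ Q d    d e y y $  match d
  3  $ Q      e y y $    expand Q -> e T P
  4  $ P T e  e y y $    match e
  5  $ P T    y y $      expand T -> λ
Stack after step 5: $ P (top = P).

P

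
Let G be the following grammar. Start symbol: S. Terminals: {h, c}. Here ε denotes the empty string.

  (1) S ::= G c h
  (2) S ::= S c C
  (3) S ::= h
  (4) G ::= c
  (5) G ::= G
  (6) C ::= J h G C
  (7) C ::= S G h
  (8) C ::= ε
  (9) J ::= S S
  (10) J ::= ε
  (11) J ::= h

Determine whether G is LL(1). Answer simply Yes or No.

No

FIRST(S) = {c, h}
FIRST(G) = {c}
FIRST(C) = {ε, c, h}
FIRST(J) = {ε, c, h}
FOLLOW(S) = {$, c, h}
FOLLOW(G) = {$, c, h}
FOLLOW(C) = {$, c, h}
FOLLOW(J) = {h}
Cell M[C, c] receives both C ::= J h G C and C ::= S G h and C ::= ε — the grammar is not LL(1).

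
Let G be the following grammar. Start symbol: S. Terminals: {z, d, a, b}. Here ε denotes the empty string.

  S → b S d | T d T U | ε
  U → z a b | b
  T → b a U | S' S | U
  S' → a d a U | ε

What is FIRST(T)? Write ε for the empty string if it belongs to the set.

FIRST(U): from U→z a b we get {z}; from U→b we get {b}. So FIRST(U) = {b, z}.
FIRST(S'): from S'→a d a U we get {a}; from S'→ε we get {ε}. So FIRST(S') = {ε, a}.
FIRST(S): from S→b S d we get {b}; from S→T d T U we get {a, b, d, z}; from S→ε we get {ε}. So FIRST(S) = {ε, a, b, d, z}.
FIRST(T): from T→b a U we get {b}; from T→S' S we get {ε, a, b, d, z}; from T→U we get {b, z}. So FIRST(T) = {ε, a, b, d, z}.

{ε, a, b, d, z}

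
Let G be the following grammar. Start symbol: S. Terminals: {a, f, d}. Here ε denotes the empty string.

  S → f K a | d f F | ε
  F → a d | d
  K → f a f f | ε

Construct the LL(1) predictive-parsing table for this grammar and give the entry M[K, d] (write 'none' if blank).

none

FIRST(S): from S→f K a we get {f}; from S→d f F we get {d}; from S→ε we get {ε}. So FIRST(S) = {ε, d, f}.
FIRST(F): from F→a d we get {a}; from F→d we get {d}. So FIRST(F) = {a, d}.
FIRST(K): from K→f a f f we get {f}; from K→ε we get {ε}. So FIRST(K) = {ε, f}.
FOLLOW(S) includes $ since S is the start symbol.
FOLLOW(K): in S→f K a, K is followed by a with FIRST {a}. Thus FOLLOW(K) = {a}.
For K → f a f f: FIRST(f a f f) = {f}, so it goes in M[K, t] for t ∈ {f}.
For K → ε: FIRST(ε) = {ε}, so it goes in M[K, t] for t ∈ {}; since ε ∈ FIRST, also for every t ∈ FOLLOW(K) = {a}.
None of these place a production in M[K, d].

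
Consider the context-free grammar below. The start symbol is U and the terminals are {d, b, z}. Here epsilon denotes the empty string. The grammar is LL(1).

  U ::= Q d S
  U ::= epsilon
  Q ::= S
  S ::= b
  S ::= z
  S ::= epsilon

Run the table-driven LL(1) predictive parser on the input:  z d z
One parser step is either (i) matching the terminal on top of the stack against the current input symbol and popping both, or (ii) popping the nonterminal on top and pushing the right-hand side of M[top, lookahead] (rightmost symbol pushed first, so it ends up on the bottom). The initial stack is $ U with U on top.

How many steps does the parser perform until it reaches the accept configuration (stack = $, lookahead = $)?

     Stack    Input    Action
  1  $ U      z d z $  expand U ::= Q d S
  2  $ S d Q  z d z $  expand Q ::= S
  3  $ S d S  z d z $  expand S ::= z
  4  $ S d z  z d z $  match z
  5  $ S d    d z $    match d
  6  $ S      z $      expand S ::= z
  7  $ z      z $      match z
Accept reached after 7 steps.

7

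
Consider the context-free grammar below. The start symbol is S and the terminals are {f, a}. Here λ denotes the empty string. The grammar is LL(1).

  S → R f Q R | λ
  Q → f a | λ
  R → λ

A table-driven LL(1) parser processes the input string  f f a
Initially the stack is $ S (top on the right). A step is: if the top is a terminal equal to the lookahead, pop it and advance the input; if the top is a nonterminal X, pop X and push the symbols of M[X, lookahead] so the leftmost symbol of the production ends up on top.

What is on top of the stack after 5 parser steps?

step 1: stack=$ S  input=f f a $  — expand S → R f Q R
step 2: stack=$ R Q f R  input=f f a $  — expand R → λ
step 3: stack=$ R Q f  input=f f a $  — match f
step 4: stack=$ R Q  input=f a $  — expand Q → f a
step 5: stack=$ R a f  input=f a $  — match f
Stack after step 5: $ R a (top = a).

a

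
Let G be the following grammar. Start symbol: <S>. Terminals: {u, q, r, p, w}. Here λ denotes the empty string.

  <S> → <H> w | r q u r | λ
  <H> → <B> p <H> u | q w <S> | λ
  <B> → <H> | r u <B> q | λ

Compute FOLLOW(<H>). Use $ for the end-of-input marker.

{p, q, u, w}

FIRST(<S>): from <S>→<H> w we get {p, q, r, w}; from <S>→r q u r we get {r}; from <S>→λ we get {λ}. So FIRST(<S>) = {λ, p, q, r, w}.
FIRST(<H>): from <H>→<B> p <H> u we get {p, q, r}; from <H>→q w <S> we get {q}; from <H>→λ we get {λ}. So FIRST(<H>) = {λ, p, q, r}.
FIRST(<B>): from <B>→<H> we get {λ, p, q, r}; from <B>→r u <B> q we get {r}; from <B>→λ we get {λ}. So FIRST(<B>) = {λ, p, q, r}.
FOLLOW(<S>) includes $ since <S> is the start symbol.
FOLLOW(<B>): in <H>→<B> p <H> u, <B> is followed by p <H> u with FIRST {p}; in <B>→r u <B> q, <B> is followed by q with FIRST {q}. Thus FOLLOW(<B>) = {p, q}.
FOLLOW(<H>): in <S>→<H> w, <H> is followed by w with FIRST {w}; in <H>→<B> p <H> u, <H> is followed by u with FIRST {u}; in <B>→<H>, the suffix after <H> is empty, so FOLLOW(<H>) ⊇ FOLLOW(<B>) = {p, q}. Thus FOLLOW(<H>) = {p, q, u, w}.
FOLLOW(<S>): in <H>→q w <S>, the suffix after <S> is empty, so FOLLOW(<S>) ⊇ FOLLOW(<H>) = {p, q, u, w}. Thus FOLLOW(<S>) = {$, p, q, u, w}.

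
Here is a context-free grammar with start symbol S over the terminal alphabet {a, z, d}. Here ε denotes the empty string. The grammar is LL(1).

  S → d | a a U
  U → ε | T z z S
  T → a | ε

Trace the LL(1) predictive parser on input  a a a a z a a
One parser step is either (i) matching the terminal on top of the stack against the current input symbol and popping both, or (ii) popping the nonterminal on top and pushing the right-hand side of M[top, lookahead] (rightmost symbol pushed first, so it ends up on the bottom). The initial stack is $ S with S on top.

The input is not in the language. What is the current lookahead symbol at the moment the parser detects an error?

a

step 1: stack=$ S  input=a a a a z a a $  — expand S → a a U
step 2: stack=$ U a a  input=a a a a z a a $  — match a
step 3: stack=$ U a  input=a a a z a a $  — match a
step 4: stack=$ U  input=a a z a a $  — expand U → T z z S
step 5: stack=$ S z z T  input=a a z a a $  — expand T → a
step 6: stack=$ S z z a  input=a a z a a $  — match a
step 7: stack=$ S z z  input=a z a a $  — error: top is terminal z but lookahead is a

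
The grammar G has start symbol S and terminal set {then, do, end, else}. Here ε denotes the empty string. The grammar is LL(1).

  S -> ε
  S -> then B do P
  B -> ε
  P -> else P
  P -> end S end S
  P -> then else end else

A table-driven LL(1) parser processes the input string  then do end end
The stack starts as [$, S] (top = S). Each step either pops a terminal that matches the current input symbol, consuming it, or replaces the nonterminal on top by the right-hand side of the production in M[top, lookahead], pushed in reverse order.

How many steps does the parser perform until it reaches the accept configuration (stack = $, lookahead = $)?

9

     Stack          Input              Action
  1  $ S            then do end end $  expand S -> then B do P
  2  $ P do B then  then do end end $  match then
  3  $ P do B       do end end $       expand B -> ε
  4  $ P do         do end end $       match do
  5  $ P            end end $          expand P -> end S end S
  6  $ S end S end  end end $          match end
  7  $ S end S      end $              expand S -> ε
  8  $ S end        end $              match end
  9  $ S            $                  expand S -> ε
Accept reached after 9 steps.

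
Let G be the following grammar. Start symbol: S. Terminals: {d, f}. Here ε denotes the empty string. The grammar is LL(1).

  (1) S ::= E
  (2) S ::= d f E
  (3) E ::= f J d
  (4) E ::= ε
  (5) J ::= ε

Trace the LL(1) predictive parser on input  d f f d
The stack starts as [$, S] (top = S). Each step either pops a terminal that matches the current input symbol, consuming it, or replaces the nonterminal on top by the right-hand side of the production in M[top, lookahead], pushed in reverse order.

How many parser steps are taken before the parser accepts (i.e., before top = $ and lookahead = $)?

7

step 1: stack=$ S  input=d f f d $  — expand S ::= d f E
step 2: stack=$ E f d  input=d f f d $  — match d
step 3: stack=$ E f  input=f f d $  — match f
step 4: stack=$ E  input=f d $  — expand E ::= f J d
step 5: stack=$ d J f  input=f d $  — match f
step 6: stack=$ d J  input=d $  — expand J ::= ε
step 7: stack=$ d  input=d $  — match d
Accept reached after 7 steps.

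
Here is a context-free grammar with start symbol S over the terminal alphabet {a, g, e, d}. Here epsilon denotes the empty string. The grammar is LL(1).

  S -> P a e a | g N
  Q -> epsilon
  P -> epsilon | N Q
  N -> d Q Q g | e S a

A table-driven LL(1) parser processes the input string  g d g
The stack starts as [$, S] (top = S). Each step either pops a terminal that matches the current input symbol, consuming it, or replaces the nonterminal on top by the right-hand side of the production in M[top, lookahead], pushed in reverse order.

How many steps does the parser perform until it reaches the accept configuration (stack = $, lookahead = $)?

     Stack      Input    Action
  1  $ S        g d g $  expand S -> g N
  2  $ N g      g d g $  match g
  3  $ N        d g $    expand N -> d Q Q g
  4  $ g Q Q d  d g $    match d
  5  $ g Q Q    g $      expand Q -> epsilon
  6  $ g Q      g $      expand Q -> epsilon
  7  $ g        g $      match g
Accept reached after 7 steps.

7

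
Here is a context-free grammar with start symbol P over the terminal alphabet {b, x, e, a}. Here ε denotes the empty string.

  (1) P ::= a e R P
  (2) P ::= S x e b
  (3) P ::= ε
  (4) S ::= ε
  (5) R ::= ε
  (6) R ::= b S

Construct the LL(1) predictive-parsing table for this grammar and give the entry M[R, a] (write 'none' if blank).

R ::= ε

FIRST(S) = {ε}
FIRST(R) = {ε, b}
FIRST(P) = {ε, a, x}  (via S x e b)
FOLLOW(P) includes $ since P is the start symbol.
FOLLOW(P): in P::=a e R P, the suffix after P is empty (adds nothing new). Thus FOLLOW(P) = {$}.
FOLLOW(R): in P::=a e R P, R is followed by P with FIRST {ε, a, x}; in P::=a e R P, the suffix after R is nullable, so FOLLOW(R) ⊇ FOLLOW(P) = {$}. Thus FOLLOW(R) = {$, a, x}.
For R ::= ε: FIRST(ε) = {ε}, so it goes in M[R, t] for t ∈ {}; since ε ∈ FIRST, also for every t ∈ FOLLOW(R) = {$, a, x}.
For R ::= b S: FIRST(b S) = {b}, so it goes in M[R, t] for t ∈ {b}.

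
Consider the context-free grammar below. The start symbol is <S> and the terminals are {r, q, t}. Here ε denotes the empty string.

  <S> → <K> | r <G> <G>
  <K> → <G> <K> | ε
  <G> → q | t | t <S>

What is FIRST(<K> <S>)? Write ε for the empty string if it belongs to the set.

{ε, q, r, t}

FIRST(<G>): from <G>→q we get {q}; from <G>→t we get {t}; from <G>→t <S> we get {t}. So FIRST(<G>) = {q, t}.
FIRST(<K>): from <K>→<G> <K> we get {q, t}; from <K>→ε we get {ε}. So FIRST(<K>) = {ε, q, t}.
FIRST(<S>): from <S>→<K> we get {ε, q, t}; from <S>→r <G> <G> we get {r}. So FIRST(<S>) = {ε, q, r, t}.
FIRST(<K> <S>): take FIRST of each symbol in turn, carrying on past any symbol whose FIRST contains ε; result {ε, q, r, t}.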